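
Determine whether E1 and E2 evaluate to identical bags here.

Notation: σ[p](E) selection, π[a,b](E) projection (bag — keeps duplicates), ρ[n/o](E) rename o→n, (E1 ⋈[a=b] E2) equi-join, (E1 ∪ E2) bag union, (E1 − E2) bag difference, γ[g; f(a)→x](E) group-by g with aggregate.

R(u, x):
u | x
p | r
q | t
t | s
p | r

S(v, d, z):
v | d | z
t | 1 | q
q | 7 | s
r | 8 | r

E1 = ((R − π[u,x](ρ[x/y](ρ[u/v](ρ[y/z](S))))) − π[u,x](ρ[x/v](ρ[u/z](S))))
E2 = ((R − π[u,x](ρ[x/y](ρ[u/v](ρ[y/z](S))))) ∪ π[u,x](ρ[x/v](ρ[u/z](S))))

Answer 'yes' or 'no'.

E1 subexpression sizes:
  R → 4
  S → 3
  ρ[y/z](S) → 3
  ρ[u/v](ρ[y/z](S)) → 3
  ρ[x/y](ρ[u/v](ρ[y/z](S))) → 3
  π[u,x](ρ[x/y](ρ[u/v](ρ[y/z](S)))) → 3
  (R − π[u,x](ρ[x/y](ρ[u/v](ρ[y/z](S))))) → 4
  S → 3
  ρ[u/z](S) → 3
  ρ[x/v](ρ[u/z](S)) → 3
  π[u,x](ρ[x/v](ρ[u/z](S))) → 3
  ((R − π[u,x](ρ[x/y](ρ[u/v](ρ[y/z](S))))) − π[u,x](ρ[x/v](ρ[u/z](S)))) → 3
E2 subexpression sizes:
  R → 4
  S → 3
  ρ[y/z](S) → 3
  ρ[u/v](ρ[y/z](S)) → 3
  ρ[x/y](ρ[u/v](ρ[y/z](S))) → 3
  π[u,x](ρ[x/y](ρ[u/v](ρ[y/z](S)))) → 3
  (R − π[u,x](ρ[x/y](ρ[u/v](ρ[y/z](S))))) → 4
  S → 3
  ρ[u/z](S) → 3
  ρ[x/v](ρ[u/z](S)) → 3
  π[u,x](ρ[x/v](ρ[u/z](S))) → 3
  ((R − π[u,x](ρ[x/y](ρ[u/v](ρ[y/z](S))))) ∪ π[u,x](ρ[x/v](ρ[u/z](S)))) → 7

E1 result:
u | x
p | r
p | r
t | s
E2 result:
u | x
p | r
p | r
q | t
q | t
r | r
s | q
t | s
Witness: ('q', 't') appears 0× in E1 but 2× in E2.

no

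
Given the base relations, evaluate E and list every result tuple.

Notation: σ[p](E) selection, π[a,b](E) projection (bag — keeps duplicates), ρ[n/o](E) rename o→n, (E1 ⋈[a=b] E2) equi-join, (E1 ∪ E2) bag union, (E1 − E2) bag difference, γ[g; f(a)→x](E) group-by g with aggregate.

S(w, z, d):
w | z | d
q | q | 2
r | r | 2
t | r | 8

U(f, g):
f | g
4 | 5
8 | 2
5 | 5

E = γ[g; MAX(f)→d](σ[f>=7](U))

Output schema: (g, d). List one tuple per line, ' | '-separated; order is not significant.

Row counts bottom-up:
  U → 3
  σ[f>=7](U) → 1
  γ[g; MAX(f)→d](σ[f>=7](U)) → 1

== RESULT ==
g | d
2 | 8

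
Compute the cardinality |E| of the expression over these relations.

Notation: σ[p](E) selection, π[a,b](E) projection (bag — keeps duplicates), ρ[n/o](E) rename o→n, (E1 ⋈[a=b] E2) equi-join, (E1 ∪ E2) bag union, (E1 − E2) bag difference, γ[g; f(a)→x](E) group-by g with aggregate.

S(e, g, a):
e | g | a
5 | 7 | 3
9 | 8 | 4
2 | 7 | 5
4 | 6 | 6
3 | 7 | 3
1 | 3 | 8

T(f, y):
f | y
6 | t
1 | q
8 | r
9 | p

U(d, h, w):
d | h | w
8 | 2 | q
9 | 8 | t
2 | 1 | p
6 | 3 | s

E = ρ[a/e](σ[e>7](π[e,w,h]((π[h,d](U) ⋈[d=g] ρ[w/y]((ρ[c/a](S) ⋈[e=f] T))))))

Per-node cardinality:
  U → 4
  π[h,d](U) → 4
  S → 6
  ρ[c/a](S) → 6
  T → 4
  (ρ[c/a](S) ⋈[e=f] T) → 2
  ρ[w/y]((ρ[c/a](S) ⋈[e=f] T)) → 2
  (π[h,d](U) ⋈[d=g] ρ[w/y]((ρ[c/a](S) ⋈[e=f] T))) → 1
  π[e,w,h]((π[h,d](U) ⋈[d=g] ρ[w/y]((ρ[c/a](S) ⋈[e=f] T)))) → 1
  σ[e>7](π[e,w,h]((π[h,d](U) ⋈[d=g] ρ[w/y]((ρ[c/a](S) ⋈[e=f] T))))) → 1
  ρ[a/e](σ[e>7](π[e,w,h]((π[h,d](U) ⋈[d=g] ρ[w/y]((ρ[c/a](S) ⋈[e=f] T)))))) → 1

|E| = 1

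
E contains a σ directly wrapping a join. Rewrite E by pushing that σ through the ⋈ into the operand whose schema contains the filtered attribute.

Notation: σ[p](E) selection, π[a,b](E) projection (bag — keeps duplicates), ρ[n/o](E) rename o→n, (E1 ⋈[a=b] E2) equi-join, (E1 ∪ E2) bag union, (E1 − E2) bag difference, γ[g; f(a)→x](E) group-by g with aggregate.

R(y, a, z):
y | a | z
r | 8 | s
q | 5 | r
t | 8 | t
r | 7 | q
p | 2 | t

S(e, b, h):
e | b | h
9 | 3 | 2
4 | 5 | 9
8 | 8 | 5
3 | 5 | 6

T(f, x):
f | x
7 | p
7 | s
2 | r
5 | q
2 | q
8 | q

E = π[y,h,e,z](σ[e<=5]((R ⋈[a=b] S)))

σ filters on e, owned by the right side.
E' = π[y,h,e,z]((R ⋈[a=b] σ[e<=5](S)))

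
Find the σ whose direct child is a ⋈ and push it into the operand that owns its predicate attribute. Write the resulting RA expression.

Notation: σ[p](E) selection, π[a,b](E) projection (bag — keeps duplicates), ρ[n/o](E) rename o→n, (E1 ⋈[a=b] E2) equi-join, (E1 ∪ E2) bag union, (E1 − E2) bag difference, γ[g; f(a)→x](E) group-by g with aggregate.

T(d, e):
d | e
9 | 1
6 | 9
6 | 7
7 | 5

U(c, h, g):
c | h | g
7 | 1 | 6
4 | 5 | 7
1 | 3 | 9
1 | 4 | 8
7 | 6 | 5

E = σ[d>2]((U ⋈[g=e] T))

σ filters on d, owned by the right side.
E' = (U ⋈[g=e] σ[d>2](T))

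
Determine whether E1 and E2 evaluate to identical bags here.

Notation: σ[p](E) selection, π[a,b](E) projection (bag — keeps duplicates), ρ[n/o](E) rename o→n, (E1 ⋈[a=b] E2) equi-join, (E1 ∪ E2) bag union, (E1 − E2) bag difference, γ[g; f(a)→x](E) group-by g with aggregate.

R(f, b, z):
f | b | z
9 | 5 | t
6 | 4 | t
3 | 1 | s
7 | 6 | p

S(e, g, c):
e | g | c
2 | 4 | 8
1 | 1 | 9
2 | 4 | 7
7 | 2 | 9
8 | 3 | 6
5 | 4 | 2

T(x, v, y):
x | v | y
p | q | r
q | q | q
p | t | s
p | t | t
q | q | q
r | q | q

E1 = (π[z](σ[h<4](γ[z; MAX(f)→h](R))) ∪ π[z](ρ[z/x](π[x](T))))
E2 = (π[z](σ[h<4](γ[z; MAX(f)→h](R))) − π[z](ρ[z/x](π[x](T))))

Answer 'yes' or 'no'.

E1 stepwise |·|:
  R → 4
  γ[z; MAX(f)→h](R) → 3
  σ[h<4](γ[z; MAX(f)→h](R)) → 1
  π[z](σ[h<4](γ[z; MAX(f)→h](R))) → 1
  T → 6
  π[x](T) → 6
  ρ[z/x](π[x](T)) → 6
  π[z](ρ[z/x](π[x](T))) → 6
  (π[z](σ[h<4](γ[z; MAX(f)→h](R))) ∪ π[z](ρ[z/x](π[x](T)))) → 7
E2 stepwise |·|:
  R → 4
  γ[z; MAX(f)→h](R) → 3
  σ[h<4](γ[z; MAX(f)→h](R)) → 1
  π[z](σ[h<4](γ[z; MAX(f)→h](R))) → 1
  T → 6
  π[x](T) → 6
  ρ[z/x](π[x](T)) → 6
  π[z](ρ[z/x](π[x](T))) → 6
  (π[z](σ[h<4](γ[z; MAX(f)→h](R))) − π[z](ρ[z/x](π[x](T)))) → 1

E1 result:
z
p
p
p
q
q
r
s
E2 result:
z
s
Witness: ('p',) appears 3× in E1 but 0× in E2.

no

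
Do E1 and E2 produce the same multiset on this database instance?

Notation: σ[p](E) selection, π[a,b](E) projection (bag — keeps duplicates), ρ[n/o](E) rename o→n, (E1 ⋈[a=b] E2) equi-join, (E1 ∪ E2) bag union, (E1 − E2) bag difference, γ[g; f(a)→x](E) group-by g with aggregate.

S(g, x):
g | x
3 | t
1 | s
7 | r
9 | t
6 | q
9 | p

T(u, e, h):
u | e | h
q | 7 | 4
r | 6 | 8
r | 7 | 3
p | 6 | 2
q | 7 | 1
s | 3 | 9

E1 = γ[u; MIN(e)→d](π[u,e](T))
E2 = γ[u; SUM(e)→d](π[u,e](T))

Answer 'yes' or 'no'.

E1 per-node cardinality:
  T → 6
  π[u,e](T) → 6
  γ[u; MIN(e)→d](π[u,e](T)) → 4
E2 per-node cardinality:
  T → 6
  π[u,e](T) → 6
  γ[u; SUM(e)→d](π[u,e](T)) → 4

E1 result:
u | d
p | 6
q | 7
r | 6
s | 3
E2 result:
u | d
p | 6
q | 14
r | 13
s | 3
Witness: ('q', 14) appears 0× in E1 but 1× in E2.

no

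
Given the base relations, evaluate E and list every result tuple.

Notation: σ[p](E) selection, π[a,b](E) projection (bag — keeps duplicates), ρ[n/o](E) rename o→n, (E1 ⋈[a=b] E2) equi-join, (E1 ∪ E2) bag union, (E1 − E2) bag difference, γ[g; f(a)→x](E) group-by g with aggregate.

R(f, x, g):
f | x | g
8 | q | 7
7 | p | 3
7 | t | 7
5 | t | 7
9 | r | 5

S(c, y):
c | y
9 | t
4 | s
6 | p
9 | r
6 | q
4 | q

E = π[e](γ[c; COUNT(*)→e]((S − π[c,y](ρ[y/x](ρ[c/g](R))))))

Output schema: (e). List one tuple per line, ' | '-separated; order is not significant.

Per-node cardinality:
  S → 6
  R → 5
  ρ[c/g](R) → 5
  ρ[y/x](ρ[c/g](R)) → 5
  π[c,y](ρ[y/x](ρ[c/g](R))) → 5
  (S − π[c,y](ρ[y/x](ρ[c/g](R)))) → 6
  γ[c; COUNT(*)→e]((S − π[c,y](ρ[y/x](ρ[c/g](R))))) → 3
  π[e](γ[c; COUNT(*)→e]((S − π[c,y](ρ[y/x](ρ[c/g](R)))))) → 3

== RESULT ==
e
2
2
2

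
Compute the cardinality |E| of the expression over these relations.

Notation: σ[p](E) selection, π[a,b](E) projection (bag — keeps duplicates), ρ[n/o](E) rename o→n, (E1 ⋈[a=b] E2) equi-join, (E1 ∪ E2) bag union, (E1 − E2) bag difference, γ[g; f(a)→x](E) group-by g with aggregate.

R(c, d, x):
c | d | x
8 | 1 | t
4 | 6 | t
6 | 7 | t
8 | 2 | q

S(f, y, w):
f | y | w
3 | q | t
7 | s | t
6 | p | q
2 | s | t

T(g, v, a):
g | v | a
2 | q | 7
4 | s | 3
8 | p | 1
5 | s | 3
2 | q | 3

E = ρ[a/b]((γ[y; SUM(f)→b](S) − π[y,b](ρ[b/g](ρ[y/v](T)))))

Row counts bottom-up:
  S → 4
  γ[y; SUM(f)→b](S) → 3
  T → 5
  ρ[y/v](T) → 5
  ρ[b/g](ρ[y/v](T)) → 5
  π[y,b](ρ[b/g](ρ[y/v](T))) → 5
  (γ[y; SUM(f)→b](S) − π[y,b](ρ[b/g](ρ[y/v](T)))) → 3
  ρ[a/b]((γ[y; SUM(f)→b](S) − π[y,b](ρ[b/g](ρ[y/v](T))))) → 3

|E| = 3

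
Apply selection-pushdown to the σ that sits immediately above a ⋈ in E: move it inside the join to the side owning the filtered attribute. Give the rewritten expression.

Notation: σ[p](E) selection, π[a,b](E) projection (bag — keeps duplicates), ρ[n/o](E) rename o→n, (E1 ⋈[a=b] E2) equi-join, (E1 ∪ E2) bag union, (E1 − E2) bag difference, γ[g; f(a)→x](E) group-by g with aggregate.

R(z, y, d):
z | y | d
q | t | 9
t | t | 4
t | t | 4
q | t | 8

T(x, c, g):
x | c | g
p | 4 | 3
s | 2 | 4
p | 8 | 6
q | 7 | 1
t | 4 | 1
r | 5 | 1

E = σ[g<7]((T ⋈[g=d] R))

σ filters on g, owned by the left side.
E' = (σ[g<7](T) ⋈[g=d] R)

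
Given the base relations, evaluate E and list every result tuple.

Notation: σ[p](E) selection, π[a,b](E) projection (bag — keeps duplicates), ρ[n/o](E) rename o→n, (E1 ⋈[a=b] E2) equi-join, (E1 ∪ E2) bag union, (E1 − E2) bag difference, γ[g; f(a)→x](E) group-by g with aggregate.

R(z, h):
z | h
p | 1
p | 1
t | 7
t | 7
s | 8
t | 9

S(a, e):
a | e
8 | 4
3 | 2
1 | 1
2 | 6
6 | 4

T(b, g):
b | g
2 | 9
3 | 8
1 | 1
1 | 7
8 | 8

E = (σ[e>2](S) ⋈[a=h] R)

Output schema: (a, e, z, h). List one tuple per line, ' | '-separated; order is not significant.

Row counts bottom-up:
  S → 5
  σ[e>2](S) → 3
  R → 6
  (σ[e>2](S) ⋈[a=h] R) → 1

== RESULT ==
a | e | z | h
8 | 4 | s | 8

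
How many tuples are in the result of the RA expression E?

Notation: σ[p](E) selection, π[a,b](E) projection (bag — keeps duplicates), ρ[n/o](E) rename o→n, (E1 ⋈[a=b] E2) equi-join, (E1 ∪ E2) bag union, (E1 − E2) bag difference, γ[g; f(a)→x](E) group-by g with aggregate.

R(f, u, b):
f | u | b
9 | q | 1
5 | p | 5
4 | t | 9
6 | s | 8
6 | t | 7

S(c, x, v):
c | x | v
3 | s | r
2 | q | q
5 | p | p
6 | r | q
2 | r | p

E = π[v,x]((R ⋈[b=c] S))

Per-node cardinality:
  R → 5
  S → 5
  (R ⋈[b=c] S) → 1
  π[v,x]((R ⋈[b=c] S)) → 1

|E| = 1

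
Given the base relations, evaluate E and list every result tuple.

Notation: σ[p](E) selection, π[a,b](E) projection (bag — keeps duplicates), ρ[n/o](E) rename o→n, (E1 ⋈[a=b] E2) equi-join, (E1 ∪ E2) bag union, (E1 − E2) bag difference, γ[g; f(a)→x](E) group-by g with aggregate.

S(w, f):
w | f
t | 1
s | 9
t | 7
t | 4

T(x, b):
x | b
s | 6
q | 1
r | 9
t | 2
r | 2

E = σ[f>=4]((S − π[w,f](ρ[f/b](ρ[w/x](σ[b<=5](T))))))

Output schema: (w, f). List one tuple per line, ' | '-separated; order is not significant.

Row counts bottom-up:
  S → 4
  T → 5
  σ[b<=5](T) → 3
  ρ[w/x](σ[b<=5](T)) → 3
  ρ[f/b](ρ[w/x](σ[b<=5](T))) → 3
  π[w,f](ρ[f/b](ρ[w/x](σ[b<=5](T)))) → 3
  (S − π[w,f](ρ[f/b](ρ[w/x](σ[b<=5](T))))) → 4
  σ[f>=4]((S − π[w,f](ρ[f/b](ρ[w/x](σ[b<=5](T)))))) → 3

== RESULT ==
w | f
s | 9
t | 4
t | 7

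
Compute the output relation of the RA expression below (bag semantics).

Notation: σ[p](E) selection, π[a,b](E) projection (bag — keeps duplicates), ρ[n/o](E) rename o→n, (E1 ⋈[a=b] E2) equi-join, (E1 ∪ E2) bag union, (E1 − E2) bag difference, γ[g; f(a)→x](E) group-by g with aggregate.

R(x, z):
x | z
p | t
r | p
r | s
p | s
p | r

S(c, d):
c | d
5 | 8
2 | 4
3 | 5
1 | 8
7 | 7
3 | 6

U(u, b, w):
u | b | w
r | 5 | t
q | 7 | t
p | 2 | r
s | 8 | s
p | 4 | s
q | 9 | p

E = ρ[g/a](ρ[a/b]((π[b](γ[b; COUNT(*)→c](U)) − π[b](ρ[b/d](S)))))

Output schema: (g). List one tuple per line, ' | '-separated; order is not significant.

Stepwise |·|:
  U → 6
  γ[b; COUNT(*)→c](U) → 6
  π[b](γ[b; COUNT(*)→c](U)) → 6
  S → 6
  ρ[b/d](S) → 6
  π[b](ρ[b/d](S)) → 6
  (π[b](γ[b; COUNT(*)→c](U)) − π[b](ρ[b/d](S))) → 2
  ρ[a/b]((π[b](γ[b; COUNT(*)→c](U)) − π[b](ρ[b/d](S)))) → 2
  ρ[g/a](ρ[a/b]((π[b](γ[b; COUNT(*)→c](U)) − π[b](ρ[b/d](S))))) → 2

== RESULT ==
g
2
9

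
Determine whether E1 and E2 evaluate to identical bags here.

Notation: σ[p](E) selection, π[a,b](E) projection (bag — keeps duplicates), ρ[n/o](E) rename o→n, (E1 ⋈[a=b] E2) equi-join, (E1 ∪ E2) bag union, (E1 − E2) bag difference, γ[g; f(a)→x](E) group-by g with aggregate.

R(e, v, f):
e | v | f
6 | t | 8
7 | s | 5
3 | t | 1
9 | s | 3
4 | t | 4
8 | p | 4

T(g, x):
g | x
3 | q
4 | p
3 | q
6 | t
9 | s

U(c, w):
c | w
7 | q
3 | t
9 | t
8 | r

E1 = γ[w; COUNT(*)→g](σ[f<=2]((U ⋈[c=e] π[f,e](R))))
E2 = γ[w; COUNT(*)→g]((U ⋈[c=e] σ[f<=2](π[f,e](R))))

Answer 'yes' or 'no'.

E1 subexpression sizes:
  U → 4
  R → 6
  π[f,e](R) → 6
  (U ⋈[c=e] π[f,e](R)) → 4
  σ[f<=2]((U ⋈[c=e] π[f,e](R))) → 1
  γ[w; COUNT(*)→g](σ[f<=2]((U ⋈[c=e] π[f,e](R)))) → 1
E2 subexpression sizes:
  U → 4
  R → 6
  π[f,e](R) → 6
  σ[f<=2](π[f,e](R)) → 1
  (U ⋈[c=e] σ[f<=2](π[f,e](R))) → 1
  γ[w; COUNT(*)→g]((U ⋈[c=e] σ[f<=2](π[f,e](R)))) → 1

E1 and E2 produce the same multiset:
w | g
t | 1

yes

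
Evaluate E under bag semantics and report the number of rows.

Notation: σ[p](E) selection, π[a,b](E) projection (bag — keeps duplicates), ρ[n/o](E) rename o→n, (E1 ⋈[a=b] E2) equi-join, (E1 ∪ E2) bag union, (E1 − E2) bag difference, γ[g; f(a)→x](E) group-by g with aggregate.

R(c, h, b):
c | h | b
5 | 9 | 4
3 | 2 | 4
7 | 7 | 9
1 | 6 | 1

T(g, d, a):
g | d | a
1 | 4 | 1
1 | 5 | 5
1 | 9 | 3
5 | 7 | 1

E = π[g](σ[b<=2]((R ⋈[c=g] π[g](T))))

Per-node cardinality:
  R → 4
  T → 4
  π[g](T) → 4
  (R ⋈[c=g] π[g](T)) → 4
  σ[b<=2]((R ⋈[c=g] π[g](T))) → 3
  π[g](σ[b<=2]((R ⋈[c=g] π[g](T)))) → 3

|E| = 3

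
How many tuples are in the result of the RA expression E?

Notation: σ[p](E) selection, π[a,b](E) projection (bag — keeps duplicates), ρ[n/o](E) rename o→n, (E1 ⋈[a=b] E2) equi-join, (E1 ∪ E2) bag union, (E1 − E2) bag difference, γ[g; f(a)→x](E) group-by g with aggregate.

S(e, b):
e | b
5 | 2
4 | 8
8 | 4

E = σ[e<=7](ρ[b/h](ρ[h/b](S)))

Stepwise |·|:
  S → 3
  ρ[h/b](S) → 3
  ρ[b/h](ρ[h/b](S)) → 3
  σ[e<=7](ρ[b/h](ρ[h/b](S))) → 2

|E| = 2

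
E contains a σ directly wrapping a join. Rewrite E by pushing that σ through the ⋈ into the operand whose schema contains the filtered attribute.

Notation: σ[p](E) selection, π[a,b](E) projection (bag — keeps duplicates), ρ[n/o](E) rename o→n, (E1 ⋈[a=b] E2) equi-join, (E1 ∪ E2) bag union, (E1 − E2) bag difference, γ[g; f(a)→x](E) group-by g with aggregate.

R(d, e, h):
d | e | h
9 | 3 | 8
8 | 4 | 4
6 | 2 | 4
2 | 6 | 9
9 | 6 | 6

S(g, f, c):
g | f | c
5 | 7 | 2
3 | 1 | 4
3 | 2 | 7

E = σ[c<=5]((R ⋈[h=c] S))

σ filters on c, owned by the right side.
E' = (R ⋈[h=c] σ[c<=5](S))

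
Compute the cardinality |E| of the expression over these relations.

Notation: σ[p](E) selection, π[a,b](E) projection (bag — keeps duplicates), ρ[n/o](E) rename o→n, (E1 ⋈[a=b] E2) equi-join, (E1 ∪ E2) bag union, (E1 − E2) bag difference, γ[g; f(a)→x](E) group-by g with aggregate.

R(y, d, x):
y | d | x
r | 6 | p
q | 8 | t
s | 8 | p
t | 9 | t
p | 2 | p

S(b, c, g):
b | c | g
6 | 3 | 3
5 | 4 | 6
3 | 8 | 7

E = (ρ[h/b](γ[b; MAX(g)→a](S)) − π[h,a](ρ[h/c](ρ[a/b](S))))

Per-node cardinality:
  S → 3
  γ[b; MAX(g)→a](S) → 3
  ρ[h/b](γ[b; MAX(g)→a](S)) → 3
  S → 3
  ρ[a/b](S) → 3
  ρ[h/c](ρ[a/b](S)) → 3
  π[h,a](ρ[h/c](ρ[a/b](S))) → 3
  (ρ[h/b](γ[b; MAX(g)→a](S)) − π[h,a](ρ[h/c](ρ[a/b](S)))) → 3

|E| = 3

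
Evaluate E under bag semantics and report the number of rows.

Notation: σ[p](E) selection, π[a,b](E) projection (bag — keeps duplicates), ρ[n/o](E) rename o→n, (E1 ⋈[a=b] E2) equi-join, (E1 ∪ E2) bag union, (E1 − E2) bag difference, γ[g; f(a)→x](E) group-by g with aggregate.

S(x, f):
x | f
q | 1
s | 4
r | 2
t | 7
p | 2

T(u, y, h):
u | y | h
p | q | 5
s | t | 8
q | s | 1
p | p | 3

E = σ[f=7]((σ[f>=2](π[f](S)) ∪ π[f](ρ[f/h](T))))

Row counts bottom-up:
  S → 5
  π[f](S) → 5
  σ[f>=2](π[f](S)) → 4
  T → 4
  ρ[f/h](T) → 4
  π[f](ρ[f/h](T)) → 4
  (σ[f>=2](π[f](S)) ∪ π[f](ρ[f/h](T))) → 8
  σ[f=7]((σ[f>=2](π[f](S)) ∪ π[f](ρ[f/h](T)))) → 1

|E| = 1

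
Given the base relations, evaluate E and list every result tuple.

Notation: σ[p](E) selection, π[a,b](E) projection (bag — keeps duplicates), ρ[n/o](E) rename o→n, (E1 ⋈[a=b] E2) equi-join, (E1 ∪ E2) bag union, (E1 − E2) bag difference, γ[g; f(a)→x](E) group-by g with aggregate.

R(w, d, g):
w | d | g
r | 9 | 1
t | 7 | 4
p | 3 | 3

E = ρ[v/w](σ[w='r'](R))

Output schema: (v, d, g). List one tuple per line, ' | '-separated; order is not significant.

Per-node cardinality:
  R → 3
  σ[w='r'](R) → 1
  ρ[v/w](σ[w='r'](R)) → 1

== RESULT ==
v | d | g
r | 9 | 1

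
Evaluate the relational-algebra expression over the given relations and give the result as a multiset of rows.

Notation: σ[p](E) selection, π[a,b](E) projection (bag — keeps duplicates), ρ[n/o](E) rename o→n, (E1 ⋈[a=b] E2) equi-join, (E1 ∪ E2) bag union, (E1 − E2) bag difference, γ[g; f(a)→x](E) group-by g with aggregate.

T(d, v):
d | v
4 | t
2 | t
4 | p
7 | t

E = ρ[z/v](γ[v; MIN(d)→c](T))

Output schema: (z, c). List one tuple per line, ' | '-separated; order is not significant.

Row counts bottom-up:
  T → 4
  γ[v; MIN(d)→c](T) → 2
  ρ[z/v](γ[v; MIN(d)→c](T)) → 2

== RESULT ==
z | c
p | 4
t | 2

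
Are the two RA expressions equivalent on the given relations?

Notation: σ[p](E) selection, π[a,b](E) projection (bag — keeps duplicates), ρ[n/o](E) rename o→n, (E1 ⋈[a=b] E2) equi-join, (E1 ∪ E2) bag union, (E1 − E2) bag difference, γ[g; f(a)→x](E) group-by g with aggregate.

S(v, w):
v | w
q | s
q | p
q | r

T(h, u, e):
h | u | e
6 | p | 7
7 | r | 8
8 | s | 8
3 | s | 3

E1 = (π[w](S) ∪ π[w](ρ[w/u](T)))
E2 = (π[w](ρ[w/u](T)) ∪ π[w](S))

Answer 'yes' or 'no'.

E1 stepwise |·|:
  S → 3
  π[w](S) → 3
  T → 4
  ρ[w/u](T) → 4
  π[w](ρ[w/u](T)) → 4
  (π[w](S) ∪ π[w](ρ[w/u](T))) → 7
E2 stepwise |·|:
  T → 4
  ρ[w/u](T) → 4
  π[w](ρ[w/u](T)) → 4
  S → 3
  π[w](S) → 3
  (π[w](ρ[w/u](T)) ∪ π[w](S)) → 7

E1 and E2 produce the same multiset:
w
p
p
r
r
s
s
s

yes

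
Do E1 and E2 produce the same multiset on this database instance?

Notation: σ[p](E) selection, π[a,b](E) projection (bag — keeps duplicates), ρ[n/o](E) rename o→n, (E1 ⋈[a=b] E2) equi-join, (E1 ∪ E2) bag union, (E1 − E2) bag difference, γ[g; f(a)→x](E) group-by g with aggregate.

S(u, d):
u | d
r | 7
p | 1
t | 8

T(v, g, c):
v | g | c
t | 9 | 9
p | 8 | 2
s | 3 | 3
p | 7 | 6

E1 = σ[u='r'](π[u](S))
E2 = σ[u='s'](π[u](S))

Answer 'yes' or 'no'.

E1 subexpression sizes:
  S → 3
  π[u](S) → 3
  σ[u='r'](π[u](S)) → 1
E2 subexpression sizes:
  S → 3
  π[u](S) → 3
  σ[u='s'](π[u](S)) → 0

E1 result:
u
r
E2 result:
u
(0 rows)
Witness: ('r',) appears 1× in E1 but 0× in E2.

no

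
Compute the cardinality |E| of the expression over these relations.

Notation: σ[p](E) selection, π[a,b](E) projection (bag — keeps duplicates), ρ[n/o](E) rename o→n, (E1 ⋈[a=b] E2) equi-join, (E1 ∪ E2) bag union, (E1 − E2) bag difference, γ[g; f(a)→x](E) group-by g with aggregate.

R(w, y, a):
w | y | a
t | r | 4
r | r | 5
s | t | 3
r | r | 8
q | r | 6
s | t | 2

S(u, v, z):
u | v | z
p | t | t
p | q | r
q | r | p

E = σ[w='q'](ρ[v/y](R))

Row counts bottom-up:
  R → 6
  ρ[v/y](R) → 6
  σ[w='q'](ρ[v/y](R)) → 1

|E| = 1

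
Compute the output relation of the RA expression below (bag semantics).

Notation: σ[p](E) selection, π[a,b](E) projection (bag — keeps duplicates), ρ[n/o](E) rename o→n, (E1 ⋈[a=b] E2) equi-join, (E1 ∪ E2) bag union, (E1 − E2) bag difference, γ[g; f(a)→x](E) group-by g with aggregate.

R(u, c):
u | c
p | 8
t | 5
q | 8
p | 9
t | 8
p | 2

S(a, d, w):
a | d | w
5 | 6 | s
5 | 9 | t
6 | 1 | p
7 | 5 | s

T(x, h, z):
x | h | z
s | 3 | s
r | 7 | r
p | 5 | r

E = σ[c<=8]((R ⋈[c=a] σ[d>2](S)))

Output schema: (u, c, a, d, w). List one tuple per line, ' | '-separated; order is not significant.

Row counts bottom-up:
  R → 6
  S → 4
  σ[d>2](S) → 3
  (R ⋈[c=a] σ[d>2](S)) → 2
  σ[c<=8]((R ⋈[c=a] σ[d>2](S))) → 2

== RESULT ==
u | c | a | d | w
t | 5 | 5 | 6 | s
t | 5 | 5 | 9 | t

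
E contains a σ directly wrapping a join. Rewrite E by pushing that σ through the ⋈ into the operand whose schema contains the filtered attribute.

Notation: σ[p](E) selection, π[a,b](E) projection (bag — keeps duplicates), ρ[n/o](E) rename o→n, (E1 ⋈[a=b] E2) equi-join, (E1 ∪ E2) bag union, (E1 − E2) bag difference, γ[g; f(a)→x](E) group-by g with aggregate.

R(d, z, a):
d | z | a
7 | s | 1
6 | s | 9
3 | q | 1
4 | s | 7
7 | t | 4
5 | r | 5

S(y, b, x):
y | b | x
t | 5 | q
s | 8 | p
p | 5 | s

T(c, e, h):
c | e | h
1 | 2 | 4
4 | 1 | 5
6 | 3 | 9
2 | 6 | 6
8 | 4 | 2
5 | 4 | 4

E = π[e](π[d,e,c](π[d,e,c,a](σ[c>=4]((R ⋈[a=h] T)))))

σ filters on c, owned by the right side.
E' = π[e](π[d,e,c](π[d,e,c,a]((R ⋈[a=h] σ[c>=4](T)))))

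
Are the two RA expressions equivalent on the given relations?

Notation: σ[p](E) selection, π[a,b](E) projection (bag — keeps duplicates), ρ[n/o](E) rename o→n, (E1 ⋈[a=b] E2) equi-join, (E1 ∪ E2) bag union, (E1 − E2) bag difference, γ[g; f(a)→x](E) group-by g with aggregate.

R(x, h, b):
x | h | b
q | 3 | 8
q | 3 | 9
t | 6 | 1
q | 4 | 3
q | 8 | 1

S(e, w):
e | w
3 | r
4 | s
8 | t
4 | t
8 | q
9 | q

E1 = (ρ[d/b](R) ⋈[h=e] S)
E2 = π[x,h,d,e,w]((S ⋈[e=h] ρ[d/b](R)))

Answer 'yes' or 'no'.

E1 stepwise |·|:
  R → 5
  ρ[d/b](R) → 5
  S → 6
  (ρ[d/b](R) ⋈[h=e] S) → 6
E2 stepwise |·|:
  S → 6
  R → 5
  ρ[d/b](R) → 5
  (S ⋈[e=h] ρ[d/b](R)) → 6
  π[x,h,d,e,w]((S ⋈[e=h] ρ[d/b](R))) → 6

E1 and E2 produce the same multiset:
x | h | d | e | w
q | 3 | 8 | 3 | r
q | 3 | 9 | 3 | r
q | 4 | 3 | 4 | s
q | 4 | 3 | 4 | t
q | 8 | 1 | 8 | q
q | 8 | 1 | 8 | t

yes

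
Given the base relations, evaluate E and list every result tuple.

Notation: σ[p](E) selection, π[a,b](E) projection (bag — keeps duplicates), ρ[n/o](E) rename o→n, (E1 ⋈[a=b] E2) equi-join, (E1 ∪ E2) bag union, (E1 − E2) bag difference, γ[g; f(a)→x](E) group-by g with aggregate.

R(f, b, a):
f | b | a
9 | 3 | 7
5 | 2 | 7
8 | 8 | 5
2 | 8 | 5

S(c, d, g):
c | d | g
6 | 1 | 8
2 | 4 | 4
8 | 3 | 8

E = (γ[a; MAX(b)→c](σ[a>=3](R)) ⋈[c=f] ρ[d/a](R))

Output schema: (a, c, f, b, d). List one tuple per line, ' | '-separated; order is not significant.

Stepwise |·|:
  R → 4
  σ[a>=3](R) → 4
  γ[a; MAX(b)→c](σ[a>=3](R)) → 2
  R → 4
  ρ[d/a](R) → 4
  (γ[a; MAX(b)→c](σ[a>=3](R)) ⋈[c=f] ρ[d/a](R)) → 1

== RESULT ==
a | c | f | b | d
5 | 8 | 8 | 8 | 5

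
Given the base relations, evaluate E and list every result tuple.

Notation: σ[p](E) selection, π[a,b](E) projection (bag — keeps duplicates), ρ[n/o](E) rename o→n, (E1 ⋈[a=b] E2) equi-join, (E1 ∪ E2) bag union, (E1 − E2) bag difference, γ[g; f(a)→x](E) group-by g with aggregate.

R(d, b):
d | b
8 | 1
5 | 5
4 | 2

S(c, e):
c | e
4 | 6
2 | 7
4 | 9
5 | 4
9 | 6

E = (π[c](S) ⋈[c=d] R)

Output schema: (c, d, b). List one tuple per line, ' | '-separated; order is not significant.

Stepwise |·|:
  S → 5
  π[c](S) → 5
  R → 3
  (π[c](S) ⋈[c=d] R) → 3

== RESULT ==
c | d | b
4 | 4 | 2
4 | 4 | 2
5 | 5 | 5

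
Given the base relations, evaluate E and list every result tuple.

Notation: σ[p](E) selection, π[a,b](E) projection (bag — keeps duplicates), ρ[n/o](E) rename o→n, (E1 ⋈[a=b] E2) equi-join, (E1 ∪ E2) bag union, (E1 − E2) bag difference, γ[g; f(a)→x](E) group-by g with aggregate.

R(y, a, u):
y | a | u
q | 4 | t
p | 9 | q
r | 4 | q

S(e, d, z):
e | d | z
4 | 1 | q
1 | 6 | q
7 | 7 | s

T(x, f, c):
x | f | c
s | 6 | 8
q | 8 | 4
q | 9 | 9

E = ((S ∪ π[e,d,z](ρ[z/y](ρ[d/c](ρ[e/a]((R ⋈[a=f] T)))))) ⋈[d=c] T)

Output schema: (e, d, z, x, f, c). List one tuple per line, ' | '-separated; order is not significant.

Stepwise |·|:
  S → 3
  R → 3
  T → 3
  (R ⋈[a=f] T) → 1
  ρ[e/a]((R ⋈[a=f] T)) → 1
  ρ[d/c](ρ[e/a]((R ⋈[a=f] T))) → 1
  ρ[z/y](ρ[d/c](ρ[e/a]((R ⋈[a=f] T)))) → 1
  π[e,d,z](ρ[z/y](ρ[d/c](ρ[e/a]((R ⋈[a=f] T))))) → 1
  (S ∪ π[e,d,z](ρ[z/y](ρ[d/c](ρ[e/a]((R ⋈[a=f] T)))))) → 4
  T → 3
  ((S ∪ π[e,d,z](ρ[z/y](ρ[d/c](ρ[e/a]((R ⋈[a=f] T)))))) ⋈[d=c] T) → 1

== RESULT ==
e | d | z | x | f | c
9 | 9 | p | q | 9 | 9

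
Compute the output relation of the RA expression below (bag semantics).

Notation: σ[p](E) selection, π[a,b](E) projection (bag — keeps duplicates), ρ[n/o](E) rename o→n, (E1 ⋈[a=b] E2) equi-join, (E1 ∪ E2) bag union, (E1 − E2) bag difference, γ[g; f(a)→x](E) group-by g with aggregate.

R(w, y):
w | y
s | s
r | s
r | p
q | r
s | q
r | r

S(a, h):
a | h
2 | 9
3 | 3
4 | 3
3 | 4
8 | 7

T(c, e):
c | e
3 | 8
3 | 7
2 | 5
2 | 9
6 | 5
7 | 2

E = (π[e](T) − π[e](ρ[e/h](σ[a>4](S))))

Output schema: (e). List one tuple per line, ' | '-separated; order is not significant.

Per-node cardinality:
  T → 6
  π[e](T) → 6
  S → 5
  σ[a>4](S) → 1
  ρ[e/h](σ[a>4](S)) → 1
  π[e](ρ[e/h](σ[a>4](S))) → 1
  (π[e](T) − π[e](ρ[e/h](σ[a>4](S)))) → 5

== RESULT ==
e
2
5
5
8
9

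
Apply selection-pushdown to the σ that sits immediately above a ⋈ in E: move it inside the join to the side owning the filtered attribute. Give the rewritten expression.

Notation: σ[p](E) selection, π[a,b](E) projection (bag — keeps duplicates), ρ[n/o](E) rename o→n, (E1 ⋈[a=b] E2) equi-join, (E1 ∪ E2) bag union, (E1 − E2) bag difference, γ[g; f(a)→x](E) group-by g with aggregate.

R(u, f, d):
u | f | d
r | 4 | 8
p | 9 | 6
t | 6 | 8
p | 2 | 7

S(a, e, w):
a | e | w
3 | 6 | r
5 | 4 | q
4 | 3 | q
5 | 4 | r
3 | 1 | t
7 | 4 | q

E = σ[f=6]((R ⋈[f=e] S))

σ filters on f, owned by the left side.
E' = (σ[f=6](R) ⋈[f=e] S)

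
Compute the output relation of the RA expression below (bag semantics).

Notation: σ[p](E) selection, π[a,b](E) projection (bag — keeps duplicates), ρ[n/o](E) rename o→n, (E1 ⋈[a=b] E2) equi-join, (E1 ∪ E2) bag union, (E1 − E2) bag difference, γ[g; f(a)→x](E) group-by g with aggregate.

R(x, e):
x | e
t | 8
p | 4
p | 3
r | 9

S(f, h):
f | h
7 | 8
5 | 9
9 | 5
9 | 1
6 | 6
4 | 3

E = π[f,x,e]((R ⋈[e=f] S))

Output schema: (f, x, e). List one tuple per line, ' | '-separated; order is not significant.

Row counts bottom-up:
  R → 4
  S → 6
  (R ⋈[e=f] S) → 3
  π[f,x,e]((R ⋈[e=f] S)) → 3

== RESULT ==
f | x | e
4 | p | 4
9 | r | 9
9 | r | 9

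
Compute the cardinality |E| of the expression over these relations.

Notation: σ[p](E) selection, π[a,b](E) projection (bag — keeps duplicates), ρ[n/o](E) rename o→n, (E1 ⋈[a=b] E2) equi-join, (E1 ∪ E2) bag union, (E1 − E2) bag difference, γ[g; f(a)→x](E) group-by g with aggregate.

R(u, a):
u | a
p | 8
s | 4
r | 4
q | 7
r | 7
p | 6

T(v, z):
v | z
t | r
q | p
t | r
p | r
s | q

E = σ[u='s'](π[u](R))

Per-node cardinality:
  R → 6
  π[u](R) → 6
  σ[u='s'](π[u](R)) → 1

|E| = 1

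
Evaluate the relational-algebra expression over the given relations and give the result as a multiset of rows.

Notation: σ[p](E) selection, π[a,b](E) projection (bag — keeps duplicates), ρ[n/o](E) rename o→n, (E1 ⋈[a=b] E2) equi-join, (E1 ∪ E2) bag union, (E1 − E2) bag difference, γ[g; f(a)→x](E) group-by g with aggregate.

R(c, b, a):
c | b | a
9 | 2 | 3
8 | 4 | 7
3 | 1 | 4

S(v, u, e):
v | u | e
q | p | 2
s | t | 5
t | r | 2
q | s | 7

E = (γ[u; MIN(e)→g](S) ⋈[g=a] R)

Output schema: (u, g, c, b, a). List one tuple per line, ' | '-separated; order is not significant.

Row counts bottom-up:
  S → 4
  γ[u; MIN(e)→g](S) → 4
  R → 3
  (γ[u; MIN(e)→g](S) ⋈[g=a] R) → 1

== RESULT ==
u | g | c | b | a
s | 7 | 8 | 4 | 7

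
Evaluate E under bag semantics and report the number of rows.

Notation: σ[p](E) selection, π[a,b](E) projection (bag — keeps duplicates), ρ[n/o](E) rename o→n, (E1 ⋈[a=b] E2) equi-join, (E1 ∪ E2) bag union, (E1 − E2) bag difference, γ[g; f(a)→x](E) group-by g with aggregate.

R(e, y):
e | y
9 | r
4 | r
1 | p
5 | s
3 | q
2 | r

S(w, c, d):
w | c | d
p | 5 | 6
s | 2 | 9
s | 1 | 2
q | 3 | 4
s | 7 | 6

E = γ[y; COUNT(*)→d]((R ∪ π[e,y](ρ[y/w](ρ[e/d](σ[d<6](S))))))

Stepwise |·|:
  R → 6
  S → 5
  σ[d<6](S) → 2
  ρ[e/d](σ[d<6](S)) → 2
  ρ[y/w](ρ[e/d](σ[d<6](S))) → 2
  π[e,y](ρ[y/w](ρ[e/d](σ[d<6](S)))) → 2
  (R ∪ π[e,y](ρ[y/w](ρ[e/d](σ[d<6](S))))) → 8
  γ[y; COUNT(*)→d]((R ∪ π[e,y](ρ[y/w](ρ[e/d](σ[d<6](S)))))) → 4

|E| = 4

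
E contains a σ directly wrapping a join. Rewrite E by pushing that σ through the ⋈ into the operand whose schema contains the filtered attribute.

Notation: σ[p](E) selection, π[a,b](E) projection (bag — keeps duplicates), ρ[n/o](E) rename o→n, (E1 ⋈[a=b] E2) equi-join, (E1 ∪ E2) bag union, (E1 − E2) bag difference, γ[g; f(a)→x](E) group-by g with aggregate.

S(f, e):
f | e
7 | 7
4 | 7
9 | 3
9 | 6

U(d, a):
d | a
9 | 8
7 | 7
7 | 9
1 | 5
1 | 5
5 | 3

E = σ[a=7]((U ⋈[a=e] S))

σ filters on a, owned by the left side.
E' = (σ[a=7](U) ⋈[a=e] S)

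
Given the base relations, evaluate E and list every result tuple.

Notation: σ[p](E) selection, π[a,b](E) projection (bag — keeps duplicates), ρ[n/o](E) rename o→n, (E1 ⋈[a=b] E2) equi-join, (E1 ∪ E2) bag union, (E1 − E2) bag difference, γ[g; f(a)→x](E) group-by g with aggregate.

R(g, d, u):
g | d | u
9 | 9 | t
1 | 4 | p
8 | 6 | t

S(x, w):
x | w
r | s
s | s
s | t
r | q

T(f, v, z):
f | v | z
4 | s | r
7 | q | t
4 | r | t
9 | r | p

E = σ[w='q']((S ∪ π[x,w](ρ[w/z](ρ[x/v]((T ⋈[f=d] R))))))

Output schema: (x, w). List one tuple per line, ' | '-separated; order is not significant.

Row counts bottom-up:
  S → 4
  T → 4
  R → 3
  (T ⋈[f=d] R) → 3
  ρ[x/v]((T ⋈[f=d] R)) → 3
  ρ[w/z](ρ[x/v]((T ⋈[f=d] R))) → 3
  π[x,w](ρ[w/z](ρ[x/v]((T ⋈[f=d] R)))) → 3
  (S ∪ π[x,w](ρ[w/z](ρ[x/v]((T ⋈[f=d] R))))) → 7
  σ[w='q']((S ∪ π[x,w](ρ[w/z](ρ[x/v]((T ⋈[f=d] R)))))) → 1

== RESULT ==
x | w
r | q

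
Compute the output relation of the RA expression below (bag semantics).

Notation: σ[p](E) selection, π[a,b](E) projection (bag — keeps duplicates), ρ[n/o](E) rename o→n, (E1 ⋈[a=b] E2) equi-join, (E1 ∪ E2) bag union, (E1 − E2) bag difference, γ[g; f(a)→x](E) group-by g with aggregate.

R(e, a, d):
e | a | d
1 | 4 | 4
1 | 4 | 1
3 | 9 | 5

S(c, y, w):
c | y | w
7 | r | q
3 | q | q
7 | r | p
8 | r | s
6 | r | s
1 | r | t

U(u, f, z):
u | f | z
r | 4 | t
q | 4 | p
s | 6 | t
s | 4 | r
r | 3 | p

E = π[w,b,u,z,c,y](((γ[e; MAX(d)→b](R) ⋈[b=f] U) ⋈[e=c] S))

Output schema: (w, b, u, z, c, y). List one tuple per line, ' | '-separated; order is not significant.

Row counts bottom-up:
  R → 3
  γ[e; MAX(d)→b](R) → 2
  U → 5
  (γ[e; MAX(d)→b](R) ⋈[b=f] U) → 3
  S → 6
  ((γ[e; MAX(d)→b](R) ⋈[b=f] U) ⋈[e=c] S) → 3
  π[w,b,u,z,c,y](((γ[e; MAX(d)→b](R) ⋈[b=f] U) ⋈[e=c] S)) → 3

== RESULT ==
w | b | u | z | c | y
t | 4 | q | p | 1 | r
t | 4 | r | t | 1 | r
t | 4 | s | r | 1 | r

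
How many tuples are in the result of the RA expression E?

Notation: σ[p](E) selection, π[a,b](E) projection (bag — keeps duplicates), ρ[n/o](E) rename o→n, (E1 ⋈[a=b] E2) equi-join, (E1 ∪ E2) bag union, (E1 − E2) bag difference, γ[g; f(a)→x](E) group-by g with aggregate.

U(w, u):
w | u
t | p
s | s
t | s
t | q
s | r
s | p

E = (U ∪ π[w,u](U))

Per-node cardinality:
  U → 6
  U → 6
  π[w,u](U) → 6
  (U ∪ π[w,u](U)) → 12

|E| = 12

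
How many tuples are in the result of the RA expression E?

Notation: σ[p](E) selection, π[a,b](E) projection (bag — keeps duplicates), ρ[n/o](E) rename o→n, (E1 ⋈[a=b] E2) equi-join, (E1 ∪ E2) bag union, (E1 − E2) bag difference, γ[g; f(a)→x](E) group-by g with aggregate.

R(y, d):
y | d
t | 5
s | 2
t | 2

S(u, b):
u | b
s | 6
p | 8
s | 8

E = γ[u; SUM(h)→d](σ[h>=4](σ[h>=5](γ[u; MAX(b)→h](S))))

Row counts bottom-up:
  S → 3
  γ[u; MAX(b)→h](S) → 2
  σ[h>=5](γ[u; MAX(b)→h](S)) → 2
  σ[h>=4](σ[h>=5](γ[u; MAX(b)→h](S))) → 2
  γ[u; SUM(h)→d](σ[h>=4](σ[h>=5](γ[u; MAX(b)→h](S)))) → 2

|E| = 2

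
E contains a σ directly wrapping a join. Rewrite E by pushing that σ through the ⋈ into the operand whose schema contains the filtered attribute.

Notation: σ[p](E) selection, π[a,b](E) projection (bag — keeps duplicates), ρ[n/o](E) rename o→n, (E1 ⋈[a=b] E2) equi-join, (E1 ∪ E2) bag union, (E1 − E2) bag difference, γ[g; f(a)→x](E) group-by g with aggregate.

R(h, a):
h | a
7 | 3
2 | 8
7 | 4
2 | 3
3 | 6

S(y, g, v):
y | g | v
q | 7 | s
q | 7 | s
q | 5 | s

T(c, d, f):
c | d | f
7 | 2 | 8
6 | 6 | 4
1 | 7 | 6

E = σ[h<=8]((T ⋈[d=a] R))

σ filters on h, owned by the right side.
E' = (T ⋈[d=a] σ[h<=8](R))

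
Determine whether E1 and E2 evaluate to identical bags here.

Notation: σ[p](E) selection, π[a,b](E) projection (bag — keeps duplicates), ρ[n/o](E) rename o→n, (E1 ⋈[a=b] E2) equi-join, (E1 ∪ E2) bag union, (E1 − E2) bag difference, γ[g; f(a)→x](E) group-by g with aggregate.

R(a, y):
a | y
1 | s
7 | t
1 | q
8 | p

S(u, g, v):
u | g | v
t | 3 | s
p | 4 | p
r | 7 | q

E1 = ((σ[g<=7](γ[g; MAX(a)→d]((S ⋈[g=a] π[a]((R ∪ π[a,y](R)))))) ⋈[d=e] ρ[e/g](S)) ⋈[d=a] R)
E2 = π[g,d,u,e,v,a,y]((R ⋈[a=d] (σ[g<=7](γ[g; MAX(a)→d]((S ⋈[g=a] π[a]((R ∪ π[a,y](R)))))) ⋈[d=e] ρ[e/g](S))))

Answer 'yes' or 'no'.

E1 subexpression sizes:
  S → 3
  R → 4
  R → 4
  π[a,y](R) → 4
  (R ∪ π[a,y](R)) → 8
  π[a]((R ∪ π[a,y](R))) → 8
  (S ⋈[g=a] π[a]((R ∪ π[a,y](R)))) → 2
  γ[g; MAX(a)→d]((S ⋈[g=a] π[a]((R ∪ π[a,y](R))))) → 1
  σ[g<=7](γ[g; MAX(a)→d]((S ⋈[g=a] π[a]((R ∪ π[a,y](R)))))) → 1
  S → 3
  ρ[e/g](S) → 3
  (σ[g<=7](γ[g; MAX(a)→d]((S ⋈[g=a] π[a]((R ∪ π[a,y](R)))))) ⋈[d=e] ρ[e/g](S)) → 1
  R → 4
  ((σ[g<=7](γ[g; MAX(a)→d]((S ⋈[g=a] π[a]((R ∪ π[a,y](R)))))) ⋈[d=e] ρ[e/g](S)) ⋈[d=a] R) → 1
E2 subexpression sizes:
  R → 4
  S → 3
  R → 4
  R → 4
  π[a,y](R) → 4
  (R ∪ π[a,y](R)) → 8
  π[a]((R ∪ π[a,y](R))) → 8
  (S ⋈[g=a] π[a]((R ∪ π[a,y](R)))) → 2
  γ[g; MAX(a)→d]((S ⋈[g=a] π[a]((R ∪ π[a,y](R))))) → 1
  σ[g<=7](γ[g; MAX(a)→d]((S ⋈[g=a] π[a]((R ∪ π[a,y](R)))))) → 1
  S → 3
  ρ[e/g](S) → 3
  (σ[g<=7](γ[g; MAX(a)→d]((S ⋈[g=a] π[a]((R ∪ π[a,y](R)))))) ⋈[d=e] ρ[e/g](S)) → 1
  (R ⋈[a=d] (σ[g<=7](γ[g; MAX(a)→d]((S ⋈[g=a] π[a]((R ∪ π[a,y](R)))))) ⋈[d=e] ρ[e/g](S))) → 1
  π[g,d,u,e,v,a,y]((R ⋈[a=d] (σ[g<=7](γ[g; MAX(a)→d]((S ⋈[g=a] π[a]((R ∪ π[a,y](R)))))) ⋈[d=e] ρ[e/g](S)))) → 1

E1 and E2 produce the same multiset:
g | d | u | e | v | a | y
7 | 7 | r | 7 | q | 7 | t

yes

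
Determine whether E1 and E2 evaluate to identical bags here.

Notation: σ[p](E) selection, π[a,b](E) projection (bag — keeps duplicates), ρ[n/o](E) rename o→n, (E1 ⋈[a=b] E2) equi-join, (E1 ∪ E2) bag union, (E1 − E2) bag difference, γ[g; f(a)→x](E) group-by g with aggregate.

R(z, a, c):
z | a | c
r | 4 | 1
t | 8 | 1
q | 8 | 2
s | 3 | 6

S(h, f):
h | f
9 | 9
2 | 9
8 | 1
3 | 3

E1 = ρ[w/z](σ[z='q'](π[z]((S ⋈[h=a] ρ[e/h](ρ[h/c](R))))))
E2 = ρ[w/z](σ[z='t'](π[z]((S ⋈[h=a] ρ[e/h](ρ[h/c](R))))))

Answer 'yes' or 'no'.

E1 per-node cardinality:
  S → 4
  R → 4
  ρ[h/c](R) → 4
  ρ[e/h](ρ[h/c](R)) → 4
  (S ⋈[h=a] ρ[e/h](ρ[h/c](R))) → 3
  π[z]((S ⋈[h=a] ρ[e/h](ρ[h/c](R)))) → 3
  σ[z='q'](π[z]((S ⋈[h=a] ρ[e/h](ρ[h/c](R))))) → 1
  ρ[w/z](σ[z='q'](π[z]((S ⋈[h=a] ρ[e/h](ρ[h/c](R)))))) → 1
E2 per-node cardinality:
  S → 4
  R → 4
  ρ[h/c](R) → 4
  ρ[e/h](ρ[h/c](R)) → 4
  (S ⋈[h=a] ρ[e/h](ρ[h/c](R))) → 3
  π[z]((S ⋈[h=a] ρ[e/h](ρ[h/c](R)))) → 3
  σ[z='t'](π[z]((S ⋈[h=a] ρ[e/h](ρ[h/c](R))))) → 1
  ρ[w/z](σ[z='t'](π[z]((S ⋈[h=a] ρ[e/h](ρ[h/c](R)))))) → 1

E1 result:
w
q
E2 result:
w
t
Witness: ('t',) appears 0× in E1 but 1× in E2.

no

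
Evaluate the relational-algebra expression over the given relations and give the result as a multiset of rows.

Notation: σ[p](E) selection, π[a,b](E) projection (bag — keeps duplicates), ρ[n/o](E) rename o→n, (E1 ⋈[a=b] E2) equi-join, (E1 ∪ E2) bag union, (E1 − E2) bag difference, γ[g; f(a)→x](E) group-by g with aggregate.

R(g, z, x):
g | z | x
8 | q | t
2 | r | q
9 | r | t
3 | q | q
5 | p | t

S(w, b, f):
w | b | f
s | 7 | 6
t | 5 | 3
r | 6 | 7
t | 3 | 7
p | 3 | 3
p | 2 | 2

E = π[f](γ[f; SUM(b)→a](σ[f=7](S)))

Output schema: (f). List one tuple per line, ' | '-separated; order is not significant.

Row counts bottom-up:
  S → 6
  σ[f=7](S) → 2
  γ[f; SUM(b)→a](σ[f=7](S)) → 1
  π[f](γ[f; SUM(b)→a](σ[f=7](S))) → 1

== RESULT ==
f
7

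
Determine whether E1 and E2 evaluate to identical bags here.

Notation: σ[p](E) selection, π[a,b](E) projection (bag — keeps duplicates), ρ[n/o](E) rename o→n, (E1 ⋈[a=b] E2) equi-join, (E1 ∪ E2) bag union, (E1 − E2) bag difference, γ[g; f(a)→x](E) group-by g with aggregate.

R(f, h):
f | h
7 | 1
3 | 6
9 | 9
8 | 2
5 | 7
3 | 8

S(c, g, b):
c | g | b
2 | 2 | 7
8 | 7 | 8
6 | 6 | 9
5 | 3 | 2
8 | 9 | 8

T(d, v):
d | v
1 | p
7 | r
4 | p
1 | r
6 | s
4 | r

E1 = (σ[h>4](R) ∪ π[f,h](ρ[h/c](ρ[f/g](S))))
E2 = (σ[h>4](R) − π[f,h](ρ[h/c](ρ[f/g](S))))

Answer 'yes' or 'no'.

E1 subexpression sizes:
  R → 6
  σ[h>4](R) → 4
  S → 5
  ρ[f/g](S) → 5
  ρ[h/c](ρ[f/g](S)) → 5
  π[f,h](ρ[h/c](ρ[f/g](S))) → 5
  (σ[h>4](R) ∪ π[f,h](ρ[h/c](ρ[f/g](S)))) → 9
E2 subexpression sizes:
  R → 6
  σ[h>4](R) → 4
  S → 5
  ρ[f/g](S) → 5
  ρ[h/c](ρ[f/g](S)) → 5
  π[f,h](ρ[h/c](ρ[f/g](S))) → 5
  (σ[h>4](R) − π[f,h](ρ[h/c](ρ[f/g](S)))) → 4

E1 result:
f | h
2 | 2
3 | 5
3 | 6
3 | 8
5 | 7
6 | 6
7 | 8
9 | 8
9 | 9
E2 result:
f | h
3 | 6
3 | 8
5 | 7
9 | 9
Witness: (2, 2) appears 1× in E1 but 0× in E2.

no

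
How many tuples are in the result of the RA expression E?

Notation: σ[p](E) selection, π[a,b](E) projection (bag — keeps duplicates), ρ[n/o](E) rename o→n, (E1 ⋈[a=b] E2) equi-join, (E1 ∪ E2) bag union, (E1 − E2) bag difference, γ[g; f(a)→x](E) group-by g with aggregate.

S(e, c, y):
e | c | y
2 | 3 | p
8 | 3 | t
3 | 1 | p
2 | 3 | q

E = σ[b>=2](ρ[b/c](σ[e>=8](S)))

Row counts bottom-up:
  S → 4
  σ[e>=8](S) → 1
  ρ[b/c](σ[e>=8](S)) → 1
  σ[b>=2](ρ[b/c](σ[e>=8](S))) → 1

|E| = 1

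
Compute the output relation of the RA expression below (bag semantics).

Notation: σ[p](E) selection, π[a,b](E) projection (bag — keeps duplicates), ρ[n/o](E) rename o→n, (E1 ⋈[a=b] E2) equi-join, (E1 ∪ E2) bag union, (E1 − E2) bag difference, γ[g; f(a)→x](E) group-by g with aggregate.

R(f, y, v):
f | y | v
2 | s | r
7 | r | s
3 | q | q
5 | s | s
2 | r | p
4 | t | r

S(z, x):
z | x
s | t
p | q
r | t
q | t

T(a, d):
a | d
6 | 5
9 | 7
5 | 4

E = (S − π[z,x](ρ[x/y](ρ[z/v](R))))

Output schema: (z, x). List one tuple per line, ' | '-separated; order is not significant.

Row counts bottom-up:
  S → 4
  R → 6
  ρ[z/v](R) → 6
  ρ[x/y](ρ[z/v](R)) → 6
  π[z,x](ρ[x/y](ρ[z/v](R))) → 6
  (S − π[z,x](ρ[x/y](ρ[z/v](R)))) → 3

== RESULT ==
z | x
p | q
q | t
s | t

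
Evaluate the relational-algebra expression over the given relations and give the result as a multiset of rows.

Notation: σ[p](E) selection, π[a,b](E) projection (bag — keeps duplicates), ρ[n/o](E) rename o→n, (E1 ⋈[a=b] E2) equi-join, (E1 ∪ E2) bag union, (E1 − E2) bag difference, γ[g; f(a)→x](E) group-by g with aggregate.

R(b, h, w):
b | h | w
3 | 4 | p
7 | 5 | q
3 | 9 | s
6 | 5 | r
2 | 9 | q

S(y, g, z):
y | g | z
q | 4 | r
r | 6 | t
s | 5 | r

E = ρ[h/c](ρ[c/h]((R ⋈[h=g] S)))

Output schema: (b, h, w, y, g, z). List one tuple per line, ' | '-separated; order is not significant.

Subexpression sizes:
  R → 5
  S → 3
  (R ⋈[h=g] S) → 3
  ρ[c/h]((R ⋈[h=g] S)) → 3
  ρ[h/c](ρ[c/h]((R ⋈[h=g] S))) → 3

== RESULT ==
b | h | w | y | g | z
3 | 4 | p | q | 4 | r
6 | 5 | r | s | 5 | r
7 | 5 | q | s | 5 | r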